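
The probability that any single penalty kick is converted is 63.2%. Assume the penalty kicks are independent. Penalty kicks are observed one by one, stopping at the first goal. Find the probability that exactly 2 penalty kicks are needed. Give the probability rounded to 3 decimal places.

Geometric (trials to first success), p = 0.632.
P(Y = 2) = (1−p)^1 · p = 0.368 · 0.632 = 0.23258

0.233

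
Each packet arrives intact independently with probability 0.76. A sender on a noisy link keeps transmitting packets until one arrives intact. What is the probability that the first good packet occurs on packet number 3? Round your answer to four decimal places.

Geometric (trials to first success), p = 0.76.
P(Y = 3) = (1−p)^2 · p = 0.0576 · 0.76 = 0.043776

0.0438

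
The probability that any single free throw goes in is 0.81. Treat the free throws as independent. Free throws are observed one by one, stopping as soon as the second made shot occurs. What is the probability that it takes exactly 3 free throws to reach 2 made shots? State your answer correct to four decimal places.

0.2493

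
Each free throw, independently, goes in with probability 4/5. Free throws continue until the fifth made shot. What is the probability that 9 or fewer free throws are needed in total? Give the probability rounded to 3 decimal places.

0.980

Finishing within 9 free throws ⇔ at least 5 successes in the first 9. With X ~ Binomial(9, 0.80), P(Y ≤ 9) = 1 − P(X ≤ 4).
  k=0: C(9,0)·0.80^0·0.20^9 = 0.00000
  k=1: C(9,1)·0.80^1·0.20^8 = 0.00002
  k=2: C(9,2)·0.80^2·0.20^7 = 0.00029
  k=3: C(9,3)·0.80^3·0.20^6 = 0.00275
  k=4: C(9,4)·0.80^4·0.20^5 = 0.01652
1 − 0.01958 = 0.98042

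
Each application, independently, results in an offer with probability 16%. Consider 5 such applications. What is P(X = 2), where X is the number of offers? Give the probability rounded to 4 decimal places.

0.1517

X ~ Binomial(n=5, p=0.16).
P(X=2) = C(5,2) · p^2 · (1−p)^3
= 10 · 0.0256 · 0.5927 = 0.151732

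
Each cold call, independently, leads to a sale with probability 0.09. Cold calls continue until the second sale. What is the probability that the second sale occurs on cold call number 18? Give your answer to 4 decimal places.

0.0305

Y = trial on which the second success occurs; negative binomial, r=2, p=0.09.
P(Y=18) = C(17,1) · p^2 · (1−p)^16
= 17 · 0.0081 · 0.22114 = 0.030451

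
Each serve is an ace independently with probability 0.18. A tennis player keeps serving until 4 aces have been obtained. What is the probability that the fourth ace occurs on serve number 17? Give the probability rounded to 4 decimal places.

0.0446

Y = trial on which the fourth success occurs; negative binomial, r=4, p=0.18.
P(Y=17) = C(16,3) · p^4 · (1−p)^13
= 560 · 0.0010498 · 0.075784 = 0.044551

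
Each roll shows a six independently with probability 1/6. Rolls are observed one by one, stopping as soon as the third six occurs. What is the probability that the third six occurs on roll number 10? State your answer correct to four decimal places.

0.0465

Y = trial on which the third success occurs; negative binomial, r=3, p=0.166667.
P(Y=10) = C(9,2) · p^3 · (1−p)^7
= 36 · 0.0046296 · 0.27908 = 0.046514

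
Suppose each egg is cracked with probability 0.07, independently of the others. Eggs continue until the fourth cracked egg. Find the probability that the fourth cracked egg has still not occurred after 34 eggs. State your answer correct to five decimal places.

Needing more than 34 eggs ⇔ fewer than 4 successes in the first 34. With X ~ Binomial(34, 0.07), P(Y > 34) = P(X ≤ 3).
  k=0: C(34,0)·0.07^0·0.93^34 = 0.0848048
  k=1: C(34,1)·0.07^1·0.93^33 = 0.2170272
  k=2: C(34,2)·0.07^2·0.93^32 = 0.2695338
  k=3: C(34,3)·0.07^3·0.93^31 = 0.2163999
P(X ≤ 3) = 0.7877658

0.78777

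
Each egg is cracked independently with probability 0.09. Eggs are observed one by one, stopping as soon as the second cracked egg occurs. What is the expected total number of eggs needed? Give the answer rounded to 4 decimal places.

22.2222

Y = total eggs until the second success; negative binomial with r=2, p=0.09.
E[Y] = r / p = 2 / 0.09 = 22.222222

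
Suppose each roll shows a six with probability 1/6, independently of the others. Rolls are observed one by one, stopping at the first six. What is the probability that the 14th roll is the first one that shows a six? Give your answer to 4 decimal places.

0.0156

Geometric (trials to first success), p = 0.166667.
P(Y = 14) = (1−p)^13 · p = 0.093464 · 0.166667 = 0.015577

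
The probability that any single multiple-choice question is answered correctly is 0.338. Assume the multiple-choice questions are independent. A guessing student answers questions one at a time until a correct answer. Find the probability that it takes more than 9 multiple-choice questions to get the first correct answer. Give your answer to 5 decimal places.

Y = number of multiple-choice questions to the first success; geometric, p = 0.338.
P(Y > 9) = P(first 9 all fail) = (1−p)^9 = 0.0244187

0.02442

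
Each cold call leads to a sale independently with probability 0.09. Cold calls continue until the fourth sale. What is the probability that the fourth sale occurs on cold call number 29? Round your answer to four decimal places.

0.0203

Y = trial on which the fourth success occurs; negative binomial, r=4, p=0.09.
P(Y=29) = C(28,3) · p^4 · (1−p)^25
= 3276 · 6.561e-05 · 0.094631 = 0.020340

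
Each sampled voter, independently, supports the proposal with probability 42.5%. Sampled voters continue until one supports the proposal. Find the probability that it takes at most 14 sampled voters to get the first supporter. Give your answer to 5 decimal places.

0.99957

Y = number of sampled voters to the first success; geometric, p = 0.425.
P(Y ≤ 14) = 1 − (1−p)^14 = 1 − 0.0004319 = 0.9995681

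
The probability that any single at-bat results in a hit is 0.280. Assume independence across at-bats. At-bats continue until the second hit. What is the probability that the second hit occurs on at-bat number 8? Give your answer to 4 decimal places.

0.0765

Y = trial on which the second success occurs; negative binomial, r=2, p=0.28.
P(Y=8) = C(7,1) · p^2 · (1−p)^6
= 7 · 0.0784 · 0.13931 = 0.076456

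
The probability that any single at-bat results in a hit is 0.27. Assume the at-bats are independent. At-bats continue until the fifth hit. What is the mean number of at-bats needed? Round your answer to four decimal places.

Y = total at-bats until the fifth success; negative binomial with r=5, p=0.27.
E[Y] = r / p = 5 / 0.27 = 18.518519

18.5185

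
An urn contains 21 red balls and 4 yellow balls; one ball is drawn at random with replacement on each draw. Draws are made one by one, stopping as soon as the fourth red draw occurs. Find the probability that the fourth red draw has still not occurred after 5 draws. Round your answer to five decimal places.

Needing more than 5 draws ⇔ fewer than 4 successes in the first 5. With X ~ Binomial(5, 0.84), P(Y > 5) = P(X ≤ 3).
  k=0: C(5,0)·0.84^0·0.16^5 = 0.0001049
  k=1: C(5,1)·0.84^1·0.16^4 = 0.0027525
  k=2: C(5,2)·0.84^2·0.16^3 = 0.0289014
  k=3: C(5,3)·0.84^3·0.16^2 = 0.1517322
P(X ≤ 3) = 0.1834910

0.18349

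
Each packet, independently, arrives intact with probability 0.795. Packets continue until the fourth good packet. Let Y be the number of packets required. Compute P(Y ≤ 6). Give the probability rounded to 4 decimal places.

Finishing within 6 packets ⇔ at least 4 successes in the first 6. With X ~ Binomial(6, 0.795), P(Y ≤ 6) = 1 − P(X ≤ 3).
  k=0: C(6,0)·0.795^0·0.205^6 = 0.000074
  k=1: C(6,1)·0.795^1·0.205^5 = 0.001727
  k=2: C(6,2)·0.795^2·0.205^4 = 0.016743
  k=3: C(6,3)·0.795^3·0.205^3 = 0.086575
1 − 0.105120 = 0.894880

0.8949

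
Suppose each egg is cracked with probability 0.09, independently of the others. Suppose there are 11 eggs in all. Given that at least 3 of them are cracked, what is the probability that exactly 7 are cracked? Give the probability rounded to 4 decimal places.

X ~ Binomial(11, 0.09). Want P(X=7 | X≥3) = P(X=7) / P(X≥3).
P(X=7) = C(11,7)·0.09^7·0.91^4 = 0.000011
P(X≥3) = 1 − 0.354369 − 0.385522 − 0.190643 = 0.069467
Ratio = 0.000011 / 0.069467 = 0.000156

0.0002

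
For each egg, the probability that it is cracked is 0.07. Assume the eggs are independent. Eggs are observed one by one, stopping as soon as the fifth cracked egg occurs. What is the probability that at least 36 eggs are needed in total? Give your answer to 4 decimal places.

0.9052

Needing more than 35 eggs ⇔ fewer than 5 successes in the first 35. With X ~ Binomial(35, 0.07), P(Y > 35) = P(X ≤ 4).
  k=0: C(35,0)·0.07^0·0.93^35 = 0.078868
  k=1: C(35,1)·0.07^1·0.93^34 = 0.207772
  k=2: C(35,2)·0.07^2·0.93^33 = 0.265858
  k=3: C(35,3)·0.07^3·0.93^32 = 0.220119
  k=4: C(35,4)·0.07^4·0.93^31 = 0.132545
P(X ≤ 4) = 0.905163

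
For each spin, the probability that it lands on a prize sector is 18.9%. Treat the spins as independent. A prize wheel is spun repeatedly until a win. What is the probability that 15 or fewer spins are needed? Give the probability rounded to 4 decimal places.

Y = number of spins to the first success; geometric, p = 0.189.
P(Y ≤ 15) = 1 − (1−p)^15 = 1 − 0.043183 = 0.956817

0.9568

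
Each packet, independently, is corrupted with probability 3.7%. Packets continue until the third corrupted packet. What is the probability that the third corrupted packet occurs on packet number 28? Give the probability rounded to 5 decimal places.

0.00693

Y = trial on which the third success occurs; negative binomial, r=3, p=0.037.
P(Y=28) = C(27,2) · p^3 · (1−p)^25
= 351 · 5.0653e-05 · 0.38963 = 0.0069274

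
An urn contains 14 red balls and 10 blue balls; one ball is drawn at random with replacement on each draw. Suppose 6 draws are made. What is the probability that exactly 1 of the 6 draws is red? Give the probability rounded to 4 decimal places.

0.0440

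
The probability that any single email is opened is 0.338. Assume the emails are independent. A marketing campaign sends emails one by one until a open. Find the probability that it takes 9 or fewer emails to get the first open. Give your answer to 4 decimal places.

Y = number of emails to the first success; geometric, p = 0.338.
P(Y ≤ 9) = 1 − (1−p)^9 = 1 − 0.024419 = 0.975581

0.9756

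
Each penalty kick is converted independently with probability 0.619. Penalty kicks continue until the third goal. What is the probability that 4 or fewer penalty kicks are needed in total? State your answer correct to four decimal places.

0.5083

Finishing within 4 penalty kicks ⇔ at least 3 successes in the first 4. With X ~ Binomial(4, 0.619), P(Y ≤ 4) = 1 − P(X ≤ 2).
  k=0: C(4,0)·0.619^0·0.381^4 = 0.021072
  k=1: C(4,1)·0.619^1·0.381^3 = 0.136939
  k=2: C(4,2)·0.619^2·0.381^2 = 0.333720
1 − 0.491730 = 0.508270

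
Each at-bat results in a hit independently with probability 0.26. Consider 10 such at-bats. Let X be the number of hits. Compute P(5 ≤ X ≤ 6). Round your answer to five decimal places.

X ~ Binomial(10, 0.26); P(5 ≤ X ≤ 6) = Σ C(10,k) p^k (1−p)^(10−k) over k:
  k=5: C(10,5)·0.26^5·0.74^5 = 0.0664394
  k=6: C(10,6)·0.26^6·0.74^4 = 0.0194530
Total = 0.0858924

0.08589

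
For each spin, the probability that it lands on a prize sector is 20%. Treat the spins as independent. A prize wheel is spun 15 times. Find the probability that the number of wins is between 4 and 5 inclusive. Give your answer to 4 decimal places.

X ~ Binomial(15, 0.20); P(4 ≤ X ≤ 5) = Σ C(15,k) p^k (1−p)^(15−k) over k:
  k=4: C(15,4)·0.20^4·0.80^11 = 0.187604
  k=5: C(15,5)·0.20^5·0.80^10 = 0.103182
Total = 0.290786

0.2908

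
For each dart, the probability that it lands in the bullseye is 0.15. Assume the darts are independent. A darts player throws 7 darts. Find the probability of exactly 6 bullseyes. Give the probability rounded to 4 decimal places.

X ~ Binomial(n=7, p=0.15).
P(X=6) = C(7,6) · p^6 · (1−p)^1
= 7 · 1.1391e-05 · 0.85 = 0.000068

0.0001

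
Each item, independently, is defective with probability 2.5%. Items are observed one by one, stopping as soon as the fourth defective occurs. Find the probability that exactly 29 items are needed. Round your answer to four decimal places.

0.0007

Y = trial on which the fourth success occurs; negative binomial, r=4, p=0.025.
P(Y=29) = C(28,3) · p^4 · (1−p)^25
= 3276 · 3.9063e-07 · 0.53103 = 0.000680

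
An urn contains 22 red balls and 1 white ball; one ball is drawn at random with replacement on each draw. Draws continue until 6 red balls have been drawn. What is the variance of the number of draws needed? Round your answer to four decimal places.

Y = total draws until the sixth success; negative binomial with r=6, p=0.956522.
Var(Y) = r(1−p)/p² = 6·0.043478 / 0.956522² = 0.285124

0.2851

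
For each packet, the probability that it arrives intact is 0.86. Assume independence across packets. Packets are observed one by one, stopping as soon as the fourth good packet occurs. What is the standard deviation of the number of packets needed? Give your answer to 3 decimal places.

0.870

Y = total packets until the fourth success; negative binomial with r=4, p=0.86.
SD(Y) = √[r(1−p)/p²] = √(0.75717) = 0.87015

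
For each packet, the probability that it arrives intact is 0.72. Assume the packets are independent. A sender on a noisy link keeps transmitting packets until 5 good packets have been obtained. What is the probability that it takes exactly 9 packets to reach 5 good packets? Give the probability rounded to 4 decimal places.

Y = trial on which the fifth success occurs; negative binomial, r=5, p=0.72.
P(Y=9) = C(8,4) · p^5 · (1−p)^4
= 70 · 0.19349 · 0.0061466 = 0.083252

0.0833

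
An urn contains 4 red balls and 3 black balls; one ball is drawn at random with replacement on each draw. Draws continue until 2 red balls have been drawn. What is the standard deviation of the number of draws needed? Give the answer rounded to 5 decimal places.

1.62019

Y = total draws until the second success; negative binomial with r=2, p=0.571429.
SD(Y) = √[r(1−p)/p²] = √(2.6250000) = 1.6201852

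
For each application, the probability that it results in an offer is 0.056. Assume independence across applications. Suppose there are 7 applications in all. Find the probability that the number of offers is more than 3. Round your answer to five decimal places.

0.00030

X ~ Binomial(7, 0.056); P(X ≥ 4) = Σ C(7,k) p^k (1−p)^(7−k) over k:
  k=4: C(7,4)·0.056^4·0.944^3 = 0.0002896
  k=5: C(7,5)·0.056^5·0.944^2 = 0.0000103
  k=6: C(7,6)·0.056^6·0.944^1 = 0.0000002
  k=7: C(7,7)·0.056^7·0.944^0 = 0.0000000
Total = 0.0003001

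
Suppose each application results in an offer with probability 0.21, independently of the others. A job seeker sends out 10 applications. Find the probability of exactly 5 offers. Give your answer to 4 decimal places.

X ~ Binomial(n=10, p=0.21).
P(X=5) = C(10,5) · p^5 · (1−p)^5
= 252 · 0.00040841 · 0.30771 = 0.031669

0.0317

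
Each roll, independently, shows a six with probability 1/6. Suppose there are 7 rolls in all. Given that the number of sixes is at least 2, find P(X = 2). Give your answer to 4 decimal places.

0.7100

X ~ Binomial(7, 0.166667). Want P(X=2 | X≥2) = P(X=2) / P(X≥2).
P(X=2) = C(7,2)·0.166667^2·0.833333^5 = 0.234429
P(X≥2) = 1 − 0.279082 − 0.390714 = 0.330204
Ratio = 0.234429 / 0.330204 = 0.709951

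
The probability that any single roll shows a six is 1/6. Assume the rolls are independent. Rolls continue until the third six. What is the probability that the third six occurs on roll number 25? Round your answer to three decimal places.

Y = trial on which the third success occurs; negative binomial, r=3, p=0.166667.
P(Y=25) = C(24,2) · p^3 · (1−p)^22
= 276 · 0.0046296 · 0.018114 = 0.02315

0.023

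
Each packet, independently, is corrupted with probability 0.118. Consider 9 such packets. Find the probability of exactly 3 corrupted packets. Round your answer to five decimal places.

0.06497

X ~ Binomial(n=9, p=0.118).
P(X=3) = C(9,3) · p^3 · (1−p)^6
= 84 · 0.001643 · 0.47077 = 0.0649736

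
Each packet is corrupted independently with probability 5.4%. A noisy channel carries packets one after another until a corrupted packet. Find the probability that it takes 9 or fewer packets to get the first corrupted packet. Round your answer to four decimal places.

Y = number of packets to the first success; geometric, p = 0.054.
P(Y ≤ 9) = 1 − (1−p)^9 = 1 − 0.606765 = 0.393235

0.3932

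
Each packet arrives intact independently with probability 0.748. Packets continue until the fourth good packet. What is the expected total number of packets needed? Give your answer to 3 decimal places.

5.348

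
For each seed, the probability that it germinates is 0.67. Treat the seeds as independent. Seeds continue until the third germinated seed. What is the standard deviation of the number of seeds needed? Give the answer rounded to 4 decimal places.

1.4851

Y = total seeds until the third success; negative binomial with r=3, p=0.67.
SD(Y) = √[r(1−p)/p²] = √(2.205391) = 1.485056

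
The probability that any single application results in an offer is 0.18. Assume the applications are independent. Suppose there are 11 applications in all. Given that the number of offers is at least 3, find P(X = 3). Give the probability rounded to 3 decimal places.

X ~ Binomial(11, 0.18). Want P(X=3 | X≥3) = P(X=3) / P(X≥3).
P(X=3) = C(11,3)·0.18^3·0.82^8 = 0.19670
P(X≥3) = 1 − 0.11271 − 0.27215 − 0.29870 = 0.31645
Ratio = 0.19670 / 0.31645 = 0.62160

0.622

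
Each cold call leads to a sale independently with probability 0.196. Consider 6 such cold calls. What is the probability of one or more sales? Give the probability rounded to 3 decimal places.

0.730

P(at least one) = 1 − P(none) = 1 − (1 − 0.196)^6
= 1 − 0.27011 = 0.72989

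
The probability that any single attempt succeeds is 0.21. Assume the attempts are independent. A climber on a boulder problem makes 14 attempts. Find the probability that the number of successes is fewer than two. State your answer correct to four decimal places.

0.1741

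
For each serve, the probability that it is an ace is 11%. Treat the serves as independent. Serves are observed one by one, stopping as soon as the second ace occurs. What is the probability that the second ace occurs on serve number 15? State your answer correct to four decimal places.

Y = trial on which the second success occurs; negative binomial, r=2, p=0.11.
P(Y=15) = C(14,1) · p^2 · (1−p)^13
= 14 · 0.0121 · 0.21982 = 0.037238

0.0372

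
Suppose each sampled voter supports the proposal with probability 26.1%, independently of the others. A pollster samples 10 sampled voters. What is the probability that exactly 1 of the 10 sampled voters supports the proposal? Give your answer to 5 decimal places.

X ~ Binomial(n=10, p=0.261).
P(X=1) = C(10,1) · p^1 · (1−p)^9
= 10 · 0.261 · 0.065735 = 0.1715696

0.17157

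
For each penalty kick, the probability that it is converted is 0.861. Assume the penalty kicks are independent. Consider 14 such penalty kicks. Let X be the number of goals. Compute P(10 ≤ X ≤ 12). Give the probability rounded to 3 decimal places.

0.564

X ~ Binomial(14, 0.861); P(10 ≤ X ≤ 12) = Σ C(14,k) p^k (1−p)^(14−k) over k:
  k=10: C(14,10)·0.861^10·0.139^4 = 0.08366
  k=11: C(14,11)·0.861^11·0.139^3 = 0.18844
  k=12: C(14,12)·0.861^12·0.139^2 = 0.29182
Total = 0.56392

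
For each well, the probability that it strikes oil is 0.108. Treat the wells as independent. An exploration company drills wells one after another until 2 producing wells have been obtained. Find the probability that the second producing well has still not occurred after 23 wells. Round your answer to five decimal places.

0.27317

Needing more than 23 wells ⇔ fewer than 2 successes in the first 23. With X ~ Binomial(23, 0.108), P(Y > 23) = P(X ≤ 1).
  k=0: C(23,0)·0.108^0·0.892^23 = 0.0721758
  k=1: C(23,1)·0.108^1·0.892^22 = 0.2009918
P(X ≤ 1) = 0.2731676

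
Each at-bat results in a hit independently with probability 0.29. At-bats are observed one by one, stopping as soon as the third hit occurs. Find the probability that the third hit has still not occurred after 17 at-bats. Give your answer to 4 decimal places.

0.0907

Needing more than 17 at-bats ⇔ fewer than 3 successes in the first 17. With X ~ Binomial(17, 0.29), P(Y > 17) = P(X ≤ 2).
  k=0: C(17,0)·0.29^0·0.71^17 = 0.002961
  k=1: C(17,1)·0.29^1·0.71^16 = 0.020558
  k=2: C(17,2)·0.29^2·0.71^15 = 0.067175
P(X ≤ 2) = 0.090694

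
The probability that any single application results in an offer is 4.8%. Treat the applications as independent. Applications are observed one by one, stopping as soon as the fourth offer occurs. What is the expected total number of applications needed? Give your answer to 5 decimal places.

Y = total applications until the fourth success; negative binomial with r=4, p=0.048.
E[Y] = r / p = 4 / 0.048 = 83.3333333

83.33333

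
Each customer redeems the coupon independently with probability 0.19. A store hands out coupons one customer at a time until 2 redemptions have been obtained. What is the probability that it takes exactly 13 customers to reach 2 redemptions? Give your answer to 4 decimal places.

0.0427

Y = trial on which the second success occurs; negative binomial, r=2, p=0.19.
P(Y=13) = C(12,1) · p^2 · (1−p)^11
= 12 · 0.0361 · 0.098477 = 0.042660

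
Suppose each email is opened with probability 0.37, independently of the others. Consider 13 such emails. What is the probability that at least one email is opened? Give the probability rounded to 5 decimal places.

P(at least one) = 1 − P(none) = 1 − (1 − 0.37)^13
= 1 − 0.0024628 = 0.9975372

0.99754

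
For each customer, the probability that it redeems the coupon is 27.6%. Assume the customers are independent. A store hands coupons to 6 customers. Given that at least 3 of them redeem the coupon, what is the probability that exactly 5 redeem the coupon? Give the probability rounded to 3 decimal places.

0.033

X ~ Binomial(6, 0.276). Want P(X=5 | X≥3) = P(X=5) / P(X≥3).
P(X=5) = C(6,5)·0.276^5·0.724^1 = 0.00696
P(X≥3) = 1 − 0.14402 − 0.32942 − 0.31395 = 0.21260
Ratio = 0.00696 / 0.21260 = 0.03272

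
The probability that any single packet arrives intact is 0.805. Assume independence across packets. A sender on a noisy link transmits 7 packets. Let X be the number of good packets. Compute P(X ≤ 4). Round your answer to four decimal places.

0.1395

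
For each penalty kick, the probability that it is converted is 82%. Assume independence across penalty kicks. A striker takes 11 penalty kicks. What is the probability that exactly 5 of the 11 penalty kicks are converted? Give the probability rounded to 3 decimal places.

0.006

X ~ Binomial(n=11, p=0.82).
P(X=5) = C(11,5) · p^5 · (1−p)^6
= 462 · 0.37074 · 3.4012e-05 = 0.00583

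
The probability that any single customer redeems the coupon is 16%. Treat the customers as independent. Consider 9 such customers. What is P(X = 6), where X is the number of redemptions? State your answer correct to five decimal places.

X ~ Binomial(n=9, p=0.16).
P(X=6) = C(9,6) · p^6 · (1−p)^3
= 84 · 1.6777e-05 · 0.5927 = 0.0008353

0.00084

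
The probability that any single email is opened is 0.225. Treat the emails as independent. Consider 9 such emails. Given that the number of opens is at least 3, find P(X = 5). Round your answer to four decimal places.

X ~ Binomial(9, 0.225). Want P(X=5 | X≥3) = P(X=5) / P(X≥3).
P(X=5) = C(9,5)·0.225^5·0.775^4 = 0.026211
P(X≥3) = 1 − 0.100859 − 0.263535 − 0.306041 = 0.329565
Ratio = 0.026211 / 0.329565 = 0.079533

0.0795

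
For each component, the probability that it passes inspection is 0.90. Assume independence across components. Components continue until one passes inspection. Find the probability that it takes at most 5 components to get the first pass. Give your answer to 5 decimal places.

0.99999

Y = number of components to the first success; geometric, p = 0.90.
P(Y ≤ 5) = 1 − (1−p)^5 = 1 − 0.0000100 = 0.9999900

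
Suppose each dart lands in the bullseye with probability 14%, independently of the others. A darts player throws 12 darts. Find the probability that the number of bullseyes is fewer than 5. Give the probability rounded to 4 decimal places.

0.9819

X ~ Binomial(12, 0.14); P(X ≤ 4) = Σ C(12,k) p^k (1−p)^(12−k) over k:
  k=0: C(12,0)·0.14^0·0.86^12 = 0.163675
  k=1: C(12,1)·0.14^1·0.86^11 = 0.319737
  k=2: C(12,2)·0.14^2·0.86^10 = 0.286276
  k=3: C(12,3)·0.14^3·0.86^9 = 0.155343
  k=4: C(12,4)·0.14^4·0.86^8 = 0.056899
Total = 0.981929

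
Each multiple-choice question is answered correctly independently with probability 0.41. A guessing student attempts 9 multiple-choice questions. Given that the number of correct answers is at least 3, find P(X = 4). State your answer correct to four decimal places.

0.3236

X ~ Binomial(9, 0.41). Want P(X=4 | X≥3) = P(X=4) / P(X≥3).
P(X=4) = C(9,4)·0.41^4·0.59^5 = 0.254546
P(X≥3) = 1 − 0.008663 − 0.054180 − 0.150603 = 0.786553
Ratio = 0.254546 / 0.786553 = 0.323622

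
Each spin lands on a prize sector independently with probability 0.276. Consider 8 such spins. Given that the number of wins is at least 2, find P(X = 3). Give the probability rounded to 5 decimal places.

0.33735

X ~ Binomial(8, 0.276). Want P(X=3 | X≥2) = P(X=3) / P(X≥2).
P(X=3) = C(8,3)·0.276^3·0.724^5 = 0.2342114
P(X≥2) = 1 − 0.0754933 − 0.2302338 = 0.6942729
Ratio = 0.2342114 / 0.6942729 = 0.3373478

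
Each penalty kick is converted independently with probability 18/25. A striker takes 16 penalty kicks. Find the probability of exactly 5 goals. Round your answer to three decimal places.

0.001

X ~ Binomial(n=16, p=0.72).
P(X=5) = C(16,5) · p^5 · (1−p)^11
= 4368 · 0.19349 · 8.2935e-07 = 0.00070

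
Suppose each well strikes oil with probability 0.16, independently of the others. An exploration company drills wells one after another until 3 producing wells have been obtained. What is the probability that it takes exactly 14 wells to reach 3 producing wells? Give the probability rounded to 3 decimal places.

0.047

Y = trial on which the third success occurs; negative binomial, r=3, p=0.16.
P(Y=14) = C(13,2) · p^3 · (1−p)^11
= 78 · 0.004096 · 0.14692 = 0.04694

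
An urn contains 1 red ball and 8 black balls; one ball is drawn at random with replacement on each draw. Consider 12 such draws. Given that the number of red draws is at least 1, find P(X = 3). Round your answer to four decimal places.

0.1382

X ~ Binomial(12, 0.111111). Want P(X=3 | X≥1) = P(X=3) / P(X≥1).
P(X=3) = C(12,3)·0.111111^3·0.888889^9 = 0.104550
P(X≥1) = 1 − 0.243315 = 0.756685
Ratio = 0.104550 / 0.756685 = 0.138168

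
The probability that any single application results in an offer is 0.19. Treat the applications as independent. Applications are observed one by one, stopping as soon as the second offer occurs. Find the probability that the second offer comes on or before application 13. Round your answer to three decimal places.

0.738

Finishing within 13 applications ⇔ at least 2 successes in the first 13. With X ~ Binomial(13, 0.19), P(Y ≤ 13) = 1 − P(X ≤ 1).
  k=0: C(13,0)·0.19^0·0.81^13 = 0.06461
  k=1: C(13,1)·0.19^1·0.81^12 = 0.19702
1 − 0.26163 = 0.73837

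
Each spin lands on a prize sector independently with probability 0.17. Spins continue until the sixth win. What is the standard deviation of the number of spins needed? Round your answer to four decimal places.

Y = total spins until the sixth success; negative binomial with r=6, p=0.17.
SD(Y) = √[r(1−p)/p²] = √(172.318339) = 13.127008

13.1270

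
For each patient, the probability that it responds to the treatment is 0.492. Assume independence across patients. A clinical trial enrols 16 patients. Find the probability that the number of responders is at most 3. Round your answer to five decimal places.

0.01255

X ~ Binomial(16, 0.492); P(X ≤ 3) = Σ C(16,k) p^k (1−p)^(16−k) over k:
  k=0: C(16,0)·0.492^0·0.508^16 = 0.0000197
  k=1: C(16,1)·0.492^1·0.508^15 = 0.0003048
  k=2: C(16,2)·0.492^2·0.508^14 = 0.0022141
  k=3: C(16,3)·0.492^3·0.508^13 = 0.0100072
Total = 0.0125458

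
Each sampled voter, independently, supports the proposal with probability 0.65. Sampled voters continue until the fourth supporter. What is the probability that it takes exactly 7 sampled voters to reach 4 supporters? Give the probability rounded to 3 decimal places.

Y = trial on which the fourth success occurs; negative binomial, r=4, p=0.65.
P(Y=7) = C(6,3) · p^4 · (1−p)^3
= 20 · 0.17851 · 0.042875 = 0.15307

0.153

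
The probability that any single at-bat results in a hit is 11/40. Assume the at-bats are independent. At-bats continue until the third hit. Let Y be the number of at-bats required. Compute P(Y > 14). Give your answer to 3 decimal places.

0.215

Needing more than 14 at-bats ⇔ fewer than 3 successes in the first 14. With X ~ Binomial(14, 0.275), P(Y > 14) = P(X ≤ 2).
  k=0: C(14,0)·0.275^0·0.725^14 = 0.01108
  k=1: C(14,1)·0.275^1·0.725^13 = 0.05886
  k=2: C(14,2)·0.275^2·0.725^12 = 0.14513
P(X ≤ 2) = 0.21508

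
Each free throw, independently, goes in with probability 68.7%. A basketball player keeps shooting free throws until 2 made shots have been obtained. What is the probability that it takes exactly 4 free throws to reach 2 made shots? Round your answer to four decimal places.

Y = trial on which the second success occurs; negative binomial, r=2, p=0.687.
P(Y=4) = C(3,1) · p^2 · (1−p)^2
= 3 · 0.47197 · 0.097969 = 0.138715

0.1387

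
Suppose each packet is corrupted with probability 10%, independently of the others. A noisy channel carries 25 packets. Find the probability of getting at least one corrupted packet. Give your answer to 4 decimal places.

P(at least one) = 1 − P(none) = 1 − (1 − 0.10)^25
= 1 − 0.071790 = 0.928210

0.9282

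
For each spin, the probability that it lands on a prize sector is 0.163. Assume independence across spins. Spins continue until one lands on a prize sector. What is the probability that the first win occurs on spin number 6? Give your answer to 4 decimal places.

0.0670

Geometric (trials to first success), p = 0.163.
P(Y = 6) = (1−p)^5 · p = 0.4108 · 0.163 = 0.066960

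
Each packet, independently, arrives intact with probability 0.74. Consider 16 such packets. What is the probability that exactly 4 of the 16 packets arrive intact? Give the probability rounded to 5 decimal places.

X ~ Binomial(n=16, p=0.74).
P(X=4) = C(16,4) · p^4 · (1−p)^12
= 1820 · 0.29987 · 9.5429e-08 = 0.0000521

0.00005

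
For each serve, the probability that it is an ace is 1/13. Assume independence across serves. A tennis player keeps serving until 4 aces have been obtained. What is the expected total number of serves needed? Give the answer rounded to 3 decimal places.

52.000

Y = total serves until the fourth success; negative binomial with r=4, p=0.076923.
E[Y] = r / p = 4 / 0.076923 = 52.00000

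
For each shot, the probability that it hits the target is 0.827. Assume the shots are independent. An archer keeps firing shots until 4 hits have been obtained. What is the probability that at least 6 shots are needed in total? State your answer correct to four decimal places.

0.2086

Needing more than 5 shots ⇔ fewer than 4 successes in the first 5. With X ~ Binomial(5, 0.827), P(Y > 5) = P(X ≤ 3).
  k=0: C(5,0)·0.827^0·0.173^5 = 0.000155
  k=1: C(5,1)·0.827^1·0.173^4 = 0.003704
  k=2: C(5,2)·0.827^2·0.173^3 = 0.035412
  k=3: C(5,3)·0.827^3·0.173^2 = 0.169281
P(X ≤ 3) = 0.208552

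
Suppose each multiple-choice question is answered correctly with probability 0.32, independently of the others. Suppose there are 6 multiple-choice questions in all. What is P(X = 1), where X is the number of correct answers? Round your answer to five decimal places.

0.27916

X ~ Binomial(n=6, p=0.32).
P(X=1) = C(6,1) · p^1 · (1−p)^5
= 6 · 0.32 · 0.14539 = 0.2791552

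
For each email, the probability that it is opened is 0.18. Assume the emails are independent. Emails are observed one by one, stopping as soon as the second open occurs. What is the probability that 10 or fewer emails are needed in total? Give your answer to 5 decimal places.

0.56084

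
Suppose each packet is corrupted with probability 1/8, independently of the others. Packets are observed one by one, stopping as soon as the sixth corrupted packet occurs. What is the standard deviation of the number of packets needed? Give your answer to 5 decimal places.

18.33030

Y = total packets until the sixth success; negative binomial with r=6, p=0.125.
SD(Y) = √[r(1−p)/p²] = √(336.0000000) = 18.3303028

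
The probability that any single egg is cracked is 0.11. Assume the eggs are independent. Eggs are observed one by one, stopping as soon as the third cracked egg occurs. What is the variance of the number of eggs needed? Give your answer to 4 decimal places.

220.6612

Y = total eggs until the third success; negative binomial with r=3, p=0.11.
Var(Y) = r(1−p)/p² = 3·0.89 / 0.11² = 220.661157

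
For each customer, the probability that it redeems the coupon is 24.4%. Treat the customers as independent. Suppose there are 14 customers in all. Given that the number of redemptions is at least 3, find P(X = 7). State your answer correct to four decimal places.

X ~ Binomial(14, 0.244). Want P(X=7 | X≥3) = P(X=7) / P(X≥3).
P(X=7) = C(14,7)·0.244^7·0.756^7 = 0.024942
P(X≥3) = 1 − 0.019921 − 0.090012 − 0.188835 = 0.701232
Ratio = 0.024942 / 0.701232 = 0.035569

0.0356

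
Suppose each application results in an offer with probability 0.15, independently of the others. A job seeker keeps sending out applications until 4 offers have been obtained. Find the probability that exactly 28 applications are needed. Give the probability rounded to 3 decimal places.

Y = trial on which the fourth success occurs; negative binomial, r=4, p=0.15.
P(Y=28) = C(27,3) · p^4 · (1−p)^24
= 2925 · 0.00050625 · 0.020233 = 0.02996

0.030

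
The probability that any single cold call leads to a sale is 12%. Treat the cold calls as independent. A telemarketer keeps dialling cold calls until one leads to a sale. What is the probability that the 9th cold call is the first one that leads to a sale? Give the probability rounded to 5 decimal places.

0.04316

Geometric (trials to first success), p = 0.12.
P(Y = 9) = (1−p)^8 · p = 0.35963 · 0.12 = 0.0431561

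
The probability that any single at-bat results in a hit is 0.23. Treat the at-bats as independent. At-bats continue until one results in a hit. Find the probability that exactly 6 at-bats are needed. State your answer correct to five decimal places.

Geometric (trials to first success), p = 0.23.
P(Y = 6) = (1−p)^5 · p = 0.27068 · 0.23 = 0.0622560

0.06226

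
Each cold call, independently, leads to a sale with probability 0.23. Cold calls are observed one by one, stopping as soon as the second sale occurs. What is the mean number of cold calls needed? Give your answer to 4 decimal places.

8.6957

Y = total cold calls until the second success; negative binomial with r=2, p=0.23.
E[Y] = r / p = 2 / 0.23 = 8.695652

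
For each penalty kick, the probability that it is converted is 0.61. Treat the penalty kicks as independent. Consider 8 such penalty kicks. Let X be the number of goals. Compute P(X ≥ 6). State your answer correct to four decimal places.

X ~ Binomial(8, 0.61); P(X ≥ 6) = Σ C(8,k) p^k (1−p)^(8−k) over k:
  k=6: C(8,6)·0.61^6·0.39^2 = 0.219415
  k=7: C(8,7)·0.61^7·0.39^1 = 0.098054
  k=8: C(8,8)·0.61^8·0.39^0 = 0.019171
Total = 0.336639

0.3366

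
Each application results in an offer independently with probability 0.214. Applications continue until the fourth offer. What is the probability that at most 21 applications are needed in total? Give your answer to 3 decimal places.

0.687

Finishing within 21 applications ⇔ at least 4 successes in the first 21. With X ~ Binomial(21, 0.214), P(Y ≤ 21) = 1 − P(X ≤ 3).
  k=0: C(21,0)·0.214^0·0.786^21 = 0.00637
  k=1: C(21,1)·0.214^1·0.786^20 = 0.03640
  k=2: C(21,2)·0.214^2·0.786^19 = 0.09910
  k=3: C(21,3)·0.214^3·0.786^18 = 0.17088
1 − 0.31275 = 0.68725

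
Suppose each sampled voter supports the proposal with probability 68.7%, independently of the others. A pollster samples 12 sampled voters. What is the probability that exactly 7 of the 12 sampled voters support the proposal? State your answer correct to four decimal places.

X ~ Binomial(n=12, p=0.687).
P(X=7) = C(12,7) · p^7 · (1−p)^5
= 792 · 0.072227 · 0.0030042 = 0.171848

0.1718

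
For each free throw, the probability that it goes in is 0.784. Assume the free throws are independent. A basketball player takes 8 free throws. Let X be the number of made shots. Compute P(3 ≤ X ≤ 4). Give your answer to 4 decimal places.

0.0703

X ~ Binomial(8, 0.784); P(3 ≤ X ≤ 4) = Σ C(8,k) p^k (1−p)^(8−k) over k:
  k=3: C(8,3)·0.784^3·0.216^5 = 0.012688
  k=4: C(8,4)·0.784^4·0.216^4 = 0.057567
Total = 0.070256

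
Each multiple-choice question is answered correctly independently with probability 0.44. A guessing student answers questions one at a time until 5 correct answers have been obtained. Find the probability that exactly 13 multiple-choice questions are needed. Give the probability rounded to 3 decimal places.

0.079

Y = trial on which the fifth success occurs; negative binomial, r=5, p=0.44.
P(Y=13) = C(12,4) · p^5 · (1−p)^8
= 495 · 0.016492 · 0.0096717 = 0.07895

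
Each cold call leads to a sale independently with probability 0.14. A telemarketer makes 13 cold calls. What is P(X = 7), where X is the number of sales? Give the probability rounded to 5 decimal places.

X ~ Binomial(n=13, p=0.14).
P(X=7) = C(13,7) · p^7 · (1−p)^6
= 1716 · 1.0541e-06 · 0.40457 = 0.0007318

0.00073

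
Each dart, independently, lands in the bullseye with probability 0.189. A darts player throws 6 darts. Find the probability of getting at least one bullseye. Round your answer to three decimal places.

0.715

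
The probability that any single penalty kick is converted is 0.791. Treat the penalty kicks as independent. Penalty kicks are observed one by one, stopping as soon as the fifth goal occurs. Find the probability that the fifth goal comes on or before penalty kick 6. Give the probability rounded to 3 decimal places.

0.633

Finishing within 6 penalty kicks ⇔ at least 5 successes in the first 6. With X ~ Binomial(6, 0.791), P(Y ≤ 6) = 1 − P(X ≤ 4).
  k=0: C(6,0)·0.791^0·0.209^6 = 0.00008
  k=1: C(6,1)·0.791^1·0.209^5 = 0.00189
  k=2: C(6,2)·0.791^2·0.209^4 = 0.01791
  k=3: C(6,3)·0.791^3·0.209^3 = 0.09036
  k=4: C(6,4)·0.791^4·0.209^2 = 0.25650
1 − 0.36675 = 0.63325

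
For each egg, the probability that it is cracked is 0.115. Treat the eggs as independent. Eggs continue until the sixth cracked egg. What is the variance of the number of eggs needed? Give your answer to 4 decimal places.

401.5123

Y = total eggs until the sixth success; negative binomial with r=6, p=0.115.
Var(Y) = r(1−p)/p² = 6·0.885 / 0.115² = 401.512287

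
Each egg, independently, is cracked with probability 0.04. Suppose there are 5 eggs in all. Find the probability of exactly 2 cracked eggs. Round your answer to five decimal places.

X ~ Binomial(n=5, p=0.04).
P(X=2) = C(5,2) · p^2 · (1−p)^3
= 10 · 0.0016 · 0.88474 = 0.0141558

0.01416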